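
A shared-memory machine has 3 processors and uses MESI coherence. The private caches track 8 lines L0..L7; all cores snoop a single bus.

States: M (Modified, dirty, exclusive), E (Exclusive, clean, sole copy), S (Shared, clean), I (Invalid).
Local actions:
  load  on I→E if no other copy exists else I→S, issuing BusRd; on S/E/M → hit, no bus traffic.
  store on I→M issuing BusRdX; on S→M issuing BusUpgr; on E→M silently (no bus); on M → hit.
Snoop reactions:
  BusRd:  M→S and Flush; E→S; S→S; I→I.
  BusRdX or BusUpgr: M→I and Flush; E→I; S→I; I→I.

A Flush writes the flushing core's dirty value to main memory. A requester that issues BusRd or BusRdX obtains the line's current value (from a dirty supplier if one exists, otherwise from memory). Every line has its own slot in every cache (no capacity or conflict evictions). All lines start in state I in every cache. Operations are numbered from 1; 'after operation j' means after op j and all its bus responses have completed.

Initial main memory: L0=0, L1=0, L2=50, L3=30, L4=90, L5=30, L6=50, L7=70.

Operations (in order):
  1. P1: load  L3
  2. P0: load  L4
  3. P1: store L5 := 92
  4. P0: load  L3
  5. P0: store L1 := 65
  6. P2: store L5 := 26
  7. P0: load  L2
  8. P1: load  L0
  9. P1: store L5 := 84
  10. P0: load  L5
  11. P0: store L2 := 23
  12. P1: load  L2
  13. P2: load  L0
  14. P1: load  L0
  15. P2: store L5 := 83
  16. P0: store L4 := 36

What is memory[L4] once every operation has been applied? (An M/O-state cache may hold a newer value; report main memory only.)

step 1: P1: load  L3  ⟶  IEI  (L3)  txn=BusRd  M[L3]=30
step 2: P0: load  L4  ⟶  EII  (L4)  txn=BusRd  M[L4]=90
step 3: P1: store L5 := 92  ⟶  IMI  (L5)  txn=BusRdX  M[L5]=30
step 4: P0: load  L3  ⟶  SSI  (L3)  txn=BusRd  M[L3]=30
step 5: P0: store L1 := 65  ⟶  MII  (L1)  txn=BusRdX  M[L1]=0
step 6: P2: store L5 := 26  ⟶  IIM  (L5)  txn=BusRdX+Flush  M[L5]=92
step 7: P0: load  L2  ⟶  EII  (L2)  txn=BusRd  M[L2]=50
step 8: P1: load  L0  ⟶  IEI  (L0)  txn=BusRd  M[L0]=0
step 9: P1: store L5 := 84  ⟶  IMI  (L5)  txn=BusRdX+Flush  M[L5]=26
step 10: P0: load  L5  ⟶  SSI  (L5)  txn=BusRd+Flush  M[L5]=84
step 11: P0: store L2 := 23  ⟶  MII  (L2)  txn=∅  M[L2]=50
step 12: P1: load  L2  ⟶  SSI  (L2)  txn=BusRd+Flush  M[L2]=23
step 13: P2: load  L0  ⟶  ISS  (L0)  txn=BusRd  M[L0]=0
step 14: P1: load  L0  ⟶  ISS  (L0)  txn=∅  M[L0]=0
step 15: P2: store L5 := 83  ⟶  IIM  (L5)  txn=BusRdX  M[L5]=84
step 16: P0: store L4 := 36  ⟶  MII  (L4)  txn=∅  M[L4]=90

memory[L4] = 90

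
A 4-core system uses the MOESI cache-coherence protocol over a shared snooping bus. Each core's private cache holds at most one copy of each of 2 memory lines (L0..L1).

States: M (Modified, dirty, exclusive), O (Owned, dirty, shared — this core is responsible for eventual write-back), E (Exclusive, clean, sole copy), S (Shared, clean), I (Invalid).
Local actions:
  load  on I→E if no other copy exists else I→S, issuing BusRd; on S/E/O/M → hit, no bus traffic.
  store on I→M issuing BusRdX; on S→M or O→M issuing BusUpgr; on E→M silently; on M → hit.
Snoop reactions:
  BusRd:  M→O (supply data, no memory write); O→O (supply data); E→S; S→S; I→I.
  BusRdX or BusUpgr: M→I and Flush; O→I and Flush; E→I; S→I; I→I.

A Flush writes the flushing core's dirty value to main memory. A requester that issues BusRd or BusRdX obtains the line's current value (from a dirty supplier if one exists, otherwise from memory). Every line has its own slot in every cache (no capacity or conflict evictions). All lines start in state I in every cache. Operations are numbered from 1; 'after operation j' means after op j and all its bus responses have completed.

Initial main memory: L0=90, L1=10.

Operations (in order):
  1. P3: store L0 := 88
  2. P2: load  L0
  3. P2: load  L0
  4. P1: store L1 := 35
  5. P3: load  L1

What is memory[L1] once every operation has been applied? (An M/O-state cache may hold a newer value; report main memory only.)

1. P3: store L0 := 88  bus=[BusRdX]  L0: P0=I P1=I P2=I P3=M  mem[L0]=90
2. P2: load  L0  bus=[BusRd]  L0: P0=I P1=I P2=S P3=O  mem[L0]=90
3. P2: load  L0  bus=[-]  L0: P0=I P1=I P2=S P3=O  mem[L0]=90
4. P1: store L1 := 35  bus=[BusRdX]  L1: P0=I P1=M P2=I P3=I  mem[L1]=10
5. P3: load  L1  bus=[BusRd]  L1: P0=I P1=O P2=I P3=S  mem[L1]=10

memory[L1] = 10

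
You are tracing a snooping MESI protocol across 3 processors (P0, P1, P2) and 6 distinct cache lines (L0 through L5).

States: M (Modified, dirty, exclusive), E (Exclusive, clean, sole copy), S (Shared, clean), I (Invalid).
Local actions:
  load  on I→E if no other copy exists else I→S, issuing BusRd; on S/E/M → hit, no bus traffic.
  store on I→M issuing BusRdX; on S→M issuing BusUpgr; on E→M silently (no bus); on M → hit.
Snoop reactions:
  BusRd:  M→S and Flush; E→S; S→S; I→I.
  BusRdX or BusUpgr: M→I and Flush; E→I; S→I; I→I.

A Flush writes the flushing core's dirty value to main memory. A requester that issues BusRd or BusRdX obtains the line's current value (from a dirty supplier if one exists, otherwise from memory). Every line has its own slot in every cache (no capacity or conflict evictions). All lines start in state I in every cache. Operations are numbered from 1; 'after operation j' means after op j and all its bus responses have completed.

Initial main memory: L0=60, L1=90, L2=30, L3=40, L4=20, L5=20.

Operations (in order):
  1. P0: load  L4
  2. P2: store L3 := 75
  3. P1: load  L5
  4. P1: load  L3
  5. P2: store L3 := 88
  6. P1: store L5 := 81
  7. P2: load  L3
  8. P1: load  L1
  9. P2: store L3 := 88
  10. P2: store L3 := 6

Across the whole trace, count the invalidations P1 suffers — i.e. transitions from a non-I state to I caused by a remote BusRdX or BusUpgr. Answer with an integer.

invalidations = 1

  op1 P0: load  L4 → E/I/I on L4; bus BusRd; mem=20
  op2 P2: store L3 := 75 → I/I/M on L3; bus BusRdX; mem=40
  op3 P1: load  L5 → I/E/I on L5; bus BusRd; mem=20
  op4 P1: load  L3 → I/S/S on L3; bus BusRd Flush; mem=75
  op5 P2: store L3 := 88 → I/I/M on L3; bus BusUpgr; mem=75
  op6 P1: store L5 := 81 → I/M/I on L5; bus (none); mem=20
  op7 P2: load  L3 → I/I/M on L3; bus (none); mem=75
  op8 P1: load  L1 → I/E/I on L1; bus BusRd; mem=90
  op9 P2: store L3 := 88 → I/I/M on L3; bus (none); mem=75
  op10 P2: store L3 := 6 → I/I/M on L3; bus (none); mem=75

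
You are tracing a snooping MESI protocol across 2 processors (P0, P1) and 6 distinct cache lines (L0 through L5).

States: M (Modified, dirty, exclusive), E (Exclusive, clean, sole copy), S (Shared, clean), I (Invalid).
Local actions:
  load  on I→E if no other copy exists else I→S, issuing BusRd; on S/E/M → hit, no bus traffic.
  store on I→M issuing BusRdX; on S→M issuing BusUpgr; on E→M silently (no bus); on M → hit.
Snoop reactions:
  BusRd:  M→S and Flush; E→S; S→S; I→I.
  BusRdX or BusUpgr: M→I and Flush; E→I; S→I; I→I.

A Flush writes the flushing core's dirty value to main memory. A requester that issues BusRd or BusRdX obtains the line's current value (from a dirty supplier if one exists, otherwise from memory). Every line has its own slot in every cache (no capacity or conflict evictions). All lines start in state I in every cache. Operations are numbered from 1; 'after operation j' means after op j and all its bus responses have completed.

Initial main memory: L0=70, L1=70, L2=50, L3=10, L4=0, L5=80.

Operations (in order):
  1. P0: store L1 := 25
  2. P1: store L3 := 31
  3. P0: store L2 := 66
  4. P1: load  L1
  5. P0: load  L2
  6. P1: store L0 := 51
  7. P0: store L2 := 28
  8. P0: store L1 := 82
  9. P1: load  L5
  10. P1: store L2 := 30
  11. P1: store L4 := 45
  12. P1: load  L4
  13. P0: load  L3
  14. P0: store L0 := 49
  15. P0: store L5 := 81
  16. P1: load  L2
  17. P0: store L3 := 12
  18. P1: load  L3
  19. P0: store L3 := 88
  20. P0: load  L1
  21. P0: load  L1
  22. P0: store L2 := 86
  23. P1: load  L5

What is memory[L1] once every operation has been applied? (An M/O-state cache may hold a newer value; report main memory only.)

[1] P0: store L1 := 25 | P0:M(25), P1:I | bus: BusRdX
[2] P1: store L3 := 31 | P0:I, P1:M(31) | bus: BusRdX
[3] P0: store L2 := 66 | P0:M(66), P1:I | bus: BusRdX
[4] P1: load  L1 | P0:S(25), P1:S(25) | bus: BusRd,Flush
[5] P0: load  L2 | P0:M(66), P1:I | bus: none
[6] P1: store L0 := 51 | P0:I, P1:M(51) | bus: BusRdX
[7] P0: store L2 := 28 | P0:M(28), P1:I | bus: none
[8] P0: store L1 := 82 | P0:M(82), P1:I | bus: BusUpgr
[9] P1: load  L5 | P0:I, P1:E(80) | bus: BusRd
[10] P1: store L2 := 30 | P0:I, P1:M(30) | bus: BusRdX,Flush
[11] P1: store L4 := 45 | P0:I, P1:M(45) | bus: BusRdX
[12] P1: load  L4 | P0:I, P1:M(45) | bus: none
[13] P0: load  L3 | P0:S(31), P1:S(31) | bus: BusRd,Flush
[14] P0: store L0 := 49 | P0:M(49), P1:I | bus: BusRdX,Flush
[15] P0: store L5 := 81 | P0:M(81), P1:I | bus: BusRdX
[16] P1: load  L2 | P0:I, P1:M(30) | bus: none
[17] P0: store L3 := 12 | P0:M(12), P1:I | bus: BusUpgr
[18] P1: load  L3 | P0:S(12), P1:S(12) | bus: BusRd,Flush
[19] P0: store L3 := 88 | P0:M(88), P1:I | bus: BusUpgr
[20] P0: load  L1 | P0:M(82), P1:I | bus: none
[21] P0: load  L1 | P0:M(82), P1:I | bus: none
[22] P0: store L2 := 86 | P0:M(86), P1:I | bus: BusRdX,Flush
[23] P1: load  L5 | P0:S(81), P1:S(81) | bus: BusRd,Flush

memory[L1] = 25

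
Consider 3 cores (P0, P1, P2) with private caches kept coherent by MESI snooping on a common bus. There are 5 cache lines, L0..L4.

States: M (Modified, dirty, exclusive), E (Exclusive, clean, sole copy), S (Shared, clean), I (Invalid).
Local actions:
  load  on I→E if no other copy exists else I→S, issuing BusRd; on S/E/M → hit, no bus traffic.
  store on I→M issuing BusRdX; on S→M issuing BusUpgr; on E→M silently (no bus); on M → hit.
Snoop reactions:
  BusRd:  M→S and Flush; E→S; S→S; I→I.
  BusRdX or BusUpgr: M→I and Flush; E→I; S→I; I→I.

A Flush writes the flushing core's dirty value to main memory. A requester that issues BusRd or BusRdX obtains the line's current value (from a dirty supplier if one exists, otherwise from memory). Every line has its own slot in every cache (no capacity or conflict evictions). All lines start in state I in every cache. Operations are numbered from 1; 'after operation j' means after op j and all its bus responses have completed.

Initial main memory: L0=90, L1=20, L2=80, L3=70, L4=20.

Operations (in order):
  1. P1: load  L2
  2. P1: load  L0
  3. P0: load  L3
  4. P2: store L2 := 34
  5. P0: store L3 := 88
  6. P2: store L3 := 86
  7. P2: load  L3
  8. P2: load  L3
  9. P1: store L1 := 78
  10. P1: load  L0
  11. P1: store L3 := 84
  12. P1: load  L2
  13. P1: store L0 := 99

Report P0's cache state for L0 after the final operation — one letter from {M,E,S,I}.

state = I

  op1 P1: load  L2 → I/E/I on L2; bus BusRd; mem=80
  op2 P1: load  L0 → I/E/I on L0; bus BusRd; mem=90
  op3 P0: load  L3 → E/I/I on L3; bus BusRd; mem=70
  op4 P2: store L2 := 34 → I/I/M on L2; bus BusRdX; mem=80
  op5 P0: store L3 := 88 → M/I/I on L3; bus (none); mem=70
  op6 P2: store L3 := 86 → I/I/M on L3; bus BusRdX Flush; mem=88
  op7 P2: load  L3 → I/I/M on L3; bus (none); mem=88
  op8 P2: load  L3 → I/I/M on L3; bus (none); mem=88
  op9 P1: store L1 := 78 → I/M/I on L1; bus BusRdX; mem=20
  op10 P1: load  L0 → I/E/I on L0; bus (none); mem=90
  op11 P1: store L3 := 84 → I/M/I on L3; bus BusRdX Flush; mem=86
  op12 P1: load  L2 → I/S/S on L2; bus BusRd Flush; mem=34
  op13 P1: store L0 := 99 → I/M/I on L0; bus (none); mem=90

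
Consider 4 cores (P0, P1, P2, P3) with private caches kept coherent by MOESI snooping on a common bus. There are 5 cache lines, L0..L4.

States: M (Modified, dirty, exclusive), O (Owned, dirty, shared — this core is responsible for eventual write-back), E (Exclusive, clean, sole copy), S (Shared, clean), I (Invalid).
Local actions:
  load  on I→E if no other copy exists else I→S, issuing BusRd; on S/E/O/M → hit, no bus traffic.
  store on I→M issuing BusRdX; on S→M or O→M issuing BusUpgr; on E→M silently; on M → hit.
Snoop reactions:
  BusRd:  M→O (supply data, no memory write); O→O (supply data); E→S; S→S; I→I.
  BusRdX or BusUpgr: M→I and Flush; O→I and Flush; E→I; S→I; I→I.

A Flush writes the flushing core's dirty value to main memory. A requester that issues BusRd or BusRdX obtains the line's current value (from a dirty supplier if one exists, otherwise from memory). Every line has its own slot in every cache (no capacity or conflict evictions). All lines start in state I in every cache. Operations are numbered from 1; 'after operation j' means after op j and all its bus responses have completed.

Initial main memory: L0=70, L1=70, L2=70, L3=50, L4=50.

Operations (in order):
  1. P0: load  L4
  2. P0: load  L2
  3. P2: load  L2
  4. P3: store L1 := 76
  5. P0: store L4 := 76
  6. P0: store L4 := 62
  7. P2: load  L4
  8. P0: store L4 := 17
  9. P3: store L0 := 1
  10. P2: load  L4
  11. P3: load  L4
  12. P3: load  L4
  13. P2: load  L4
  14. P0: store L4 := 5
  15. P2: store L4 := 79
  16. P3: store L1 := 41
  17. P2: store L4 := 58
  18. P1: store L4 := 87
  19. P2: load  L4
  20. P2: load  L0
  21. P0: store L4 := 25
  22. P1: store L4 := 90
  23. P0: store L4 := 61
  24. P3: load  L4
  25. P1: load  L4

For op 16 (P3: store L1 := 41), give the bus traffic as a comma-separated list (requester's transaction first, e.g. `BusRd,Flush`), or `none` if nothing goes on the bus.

1. P0: load  L4  bus=[BusRd]  L4: P0=E P1=I P2=I P3=I  mem[L4]=50
2. P0: load  L2  bus=[BusRd]  L2: P0=E P1=I P2=I P3=I  mem[L2]=70
3. P2: load  L2  bus=[BusRd]  L2: P0=S P1=I P2=S P3=I  mem[L2]=70
4. P3: store L1 := 76  bus=[BusRdX]  L1: P0=I P1=I P2=I P3=M  mem[L1]=70
5. P0: store L4 := 76  bus=[-]  L4: P0=M P1=I P2=I P3=I  mem[L4]=50
6. P0: store L4 := 62  bus=[-]  L4: P0=M P1=I P2=I P3=I  mem[L4]=50
7. P2: load  L4  bus=[BusRd]  L4: P0=O P1=I P2=S P3=I  mem[L4]=50
8. P0: store L4 := 17  bus=[BusUpgr]  L4: P0=M P1=I P2=I P3=I  mem[L4]=50
9. P3: store L0 := 1  bus=[BusRdX]  L0: P0=I P1=I P2=I P3=M  mem[L0]=70
10. P2: load  L4  bus=[BusRd]  L4: P0=O P1=I P2=S P3=I  mem[L4]=50
11. P3: load  L4  bus=[BusRd]  L4: P0=O P1=I P2=S P3=S  mem[L4]=50
12. P3: load  L4  bus=[-]  L4: P0=O P1=I P2=S P3=S  mem[L4]=50
13. P2: load  L4  bus=[-]  L4: P0=O P1=I P2=S P3=S  mem[L4]=50
14. P0: store L4 := 5  bus=[BusUpgr]  L4: P0=M P1=I P2=I P3=I  mem[L4]=50
15. P2: store L4 := 79  bus=[BusRdX,Flush]  L4: P0=I P1=I P2=M P3=I  mem[L4]=5
16. P3: store L1 := 41  bus=[-]  L1: P0=I P1=I P2=I P3=M  mem[L1]=70
17. P2: store L4 := 58  bus=[-]  L4: P0=I P1=I P2=M P3=I  mem[L4]=5
18. P1: store L4 := 87  bus=[BusRdX,Flush]  L4: P0=I P1=M P2=I P3=I  mem[L4]=58
19. P2: load  L4  bus=[BusRd]  L4: P0=I P1=O P2=S P3=I  mem[L4]=58
20. P2: load  L0  bus=[BusRd]  L0: P0=I P1=I P2=S P3=O  mem[L0]=70
21. P0: store L4 := 25  bus=[BusRdX,Flush]  L4: P0=M P1=I P2=I P3=I  mem[L4]=87
22. P1: store L4 := 90  bus=[BusRdX,Flush]  L4: P0=I P1=M P2=I P3=I  mem[L4]=25
23. P0: store L4 := 61  bus=[BusRdX,Flush]  L4: P0=M P1=I P2=I P3=I  mem[L4]=90
24. P3: load  L4  bus=[BusRd]  L4: P0=O P1=I P2=I P3=S  mem[L4]=90
25. P1: load  L4  bus=[BusRd]  L4: P0=O P1=S P2=I P3=S  mem[L4]=90

bus = none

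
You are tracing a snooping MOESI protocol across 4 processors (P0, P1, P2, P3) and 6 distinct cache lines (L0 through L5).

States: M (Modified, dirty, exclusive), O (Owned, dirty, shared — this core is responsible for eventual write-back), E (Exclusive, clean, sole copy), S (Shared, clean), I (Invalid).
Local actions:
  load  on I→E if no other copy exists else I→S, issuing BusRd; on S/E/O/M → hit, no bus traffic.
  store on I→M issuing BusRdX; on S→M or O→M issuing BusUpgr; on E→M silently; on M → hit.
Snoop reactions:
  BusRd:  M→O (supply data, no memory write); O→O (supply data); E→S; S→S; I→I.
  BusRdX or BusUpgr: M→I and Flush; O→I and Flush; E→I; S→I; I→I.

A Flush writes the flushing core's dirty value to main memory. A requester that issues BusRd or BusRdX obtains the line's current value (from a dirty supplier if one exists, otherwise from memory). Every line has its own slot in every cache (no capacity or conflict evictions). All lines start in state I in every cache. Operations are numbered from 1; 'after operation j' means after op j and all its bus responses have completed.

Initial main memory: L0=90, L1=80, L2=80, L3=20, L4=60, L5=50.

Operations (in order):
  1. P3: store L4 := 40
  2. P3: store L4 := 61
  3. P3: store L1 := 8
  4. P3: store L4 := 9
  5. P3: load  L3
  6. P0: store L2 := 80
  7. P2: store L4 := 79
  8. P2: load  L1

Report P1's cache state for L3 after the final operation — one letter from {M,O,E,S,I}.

state = I

step 1: P3: store L4 := 40  ⟶  IIIM  (L4)  txn=BusRdX  M[L4]=60
step 2: P3: store L4 := 61  ⟶  IIIM  (L4)  txn=∅  M[L4]=60
step 3: P3: store L1 := 8  ⟶  IIIM  (L1)  txn=BusRdX  M[L1]=80
step 4: P3: store L4 := 9  ⟶  IIIM  (L4)  txn=∅  M[L4]=60
step 5: P3: load  L3  ⟶  IIIE  (L3)  txn=BusRd  M[L3]=20
step 6: P0: store L2 := 80  ⟶  MIII  (L2)  txn=BusRdX  M[L2]=80
step 7: P2: store L4 := 79  ⟶  IIMI  (L4)  txn=BusRdX+Flush  M[L4]=9
step 8: P2: load  L1  ⟶  IISO  (L1)  txn=BusRd  M[L1]=80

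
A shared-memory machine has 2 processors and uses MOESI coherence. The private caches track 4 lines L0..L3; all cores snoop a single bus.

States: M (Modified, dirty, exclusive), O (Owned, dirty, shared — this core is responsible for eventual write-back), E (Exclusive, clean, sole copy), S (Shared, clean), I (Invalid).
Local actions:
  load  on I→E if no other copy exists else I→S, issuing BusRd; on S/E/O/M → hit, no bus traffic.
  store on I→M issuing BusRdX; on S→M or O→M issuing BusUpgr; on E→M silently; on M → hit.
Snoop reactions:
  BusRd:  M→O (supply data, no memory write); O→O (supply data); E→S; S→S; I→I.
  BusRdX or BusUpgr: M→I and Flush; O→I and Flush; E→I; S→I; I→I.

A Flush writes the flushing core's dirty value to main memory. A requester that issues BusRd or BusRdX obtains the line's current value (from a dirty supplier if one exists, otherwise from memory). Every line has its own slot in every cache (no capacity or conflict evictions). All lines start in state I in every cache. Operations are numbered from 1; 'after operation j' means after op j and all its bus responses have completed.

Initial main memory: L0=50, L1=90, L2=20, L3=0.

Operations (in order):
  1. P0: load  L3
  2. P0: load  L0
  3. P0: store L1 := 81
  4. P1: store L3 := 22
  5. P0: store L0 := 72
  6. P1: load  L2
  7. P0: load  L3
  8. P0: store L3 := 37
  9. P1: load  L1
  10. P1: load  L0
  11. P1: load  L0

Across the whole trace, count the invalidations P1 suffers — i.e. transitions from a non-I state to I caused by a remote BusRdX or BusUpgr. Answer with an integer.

  op1 P0: load  L3 → E/I on L3; bus BusRd; mem=0
  op2 P0: load  L0 → E/I on L0; bus BusRd; mem=50
  op3 P0: store L1 := 81 → M/I on L1; bus BusRdX; mem=90
  op4 P1: store L3 := 22 → I/M on L3; bus BusRdX; mem=0
  op5 P0: store L0 := 72 → M/I on L0; bus (none); mem=50
  op6 P1: load  L2 → I/E on L2; bus BusRd; mem=20
  op7 P0: load  L3 → S/O on L3; bus BusRd; mem=0
  op8 P0: store L3 := 37 → M/I on L3; bus BusUpgr Flush; mem=22
  op9 P1: load  L1 → O/S on L1; bus BusRd; mem=90
  op10 P1: load  L0 → O/S on L0; bus BusRd; mem=50
  op11 P1: load  L0 → O/S on L0; bus (none); mem=50

invalidations = 1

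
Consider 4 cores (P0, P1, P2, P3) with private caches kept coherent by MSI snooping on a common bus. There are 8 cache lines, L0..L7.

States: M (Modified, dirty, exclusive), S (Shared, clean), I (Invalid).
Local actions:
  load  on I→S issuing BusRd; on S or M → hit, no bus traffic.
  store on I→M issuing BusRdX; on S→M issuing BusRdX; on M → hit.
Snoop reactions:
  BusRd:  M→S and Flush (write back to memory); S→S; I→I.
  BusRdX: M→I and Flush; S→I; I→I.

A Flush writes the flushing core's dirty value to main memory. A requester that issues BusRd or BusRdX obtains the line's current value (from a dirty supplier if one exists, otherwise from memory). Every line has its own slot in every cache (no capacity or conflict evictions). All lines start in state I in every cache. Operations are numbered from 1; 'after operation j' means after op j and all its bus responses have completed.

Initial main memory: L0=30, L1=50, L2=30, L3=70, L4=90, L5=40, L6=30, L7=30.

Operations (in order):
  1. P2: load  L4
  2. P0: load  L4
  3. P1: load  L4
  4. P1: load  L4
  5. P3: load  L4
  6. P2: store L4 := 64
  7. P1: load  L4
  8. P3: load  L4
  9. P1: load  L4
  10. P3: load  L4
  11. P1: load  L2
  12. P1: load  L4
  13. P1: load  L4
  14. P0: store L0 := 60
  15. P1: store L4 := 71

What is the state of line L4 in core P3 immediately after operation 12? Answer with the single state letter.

[1] P2: load  L4 | P0:I, P1:I, P2:S(90), P3:I | bus: BusRd
[2] P0: load  L4 | P0:S(90), P1:I, P2:S(90), P3:I | bus: BusRd
[3] P1: load  L4 | P0:S(90), P1:S(90), P2:S(90), P3:I | bus: BusRd
[4] P1: load  L4 | P0:S(90), P1:S(90), P2:S(90), P3:I | bus: none
[5] P3: load  L4 | P0:S(90), P1:S(90), P2:S(90), P3:S(90) | bus: BusRd
[6] P2: store L4 := 64 | P0:I, P1:I, P2:M(64), P3:I | bus: BusRdX
[7] P1: load  L4 | P0:I, P1:S(64), P2:S(64), P3:I | bus: BusRd,Flush
[8] P3: load  L4 | P0:I, P1:S(64), P2:S(64), P3:S(64) | bus: BusRd
[9] P1: load  L4 | P0:I, P1:S(64), P2:S(64), P3:S(64) | bus: none
[10] P3: load  L4 | P0:I, P1:S(64), P2:S(64), P3:S(64) | bus: none
[11] P1: load  L2 | P0:I, P1:S(30), P2:I, P3:I | bus: BusRd
[12] P1: load  L4 | P0:I, P1:S(64), P2:S(64), P3:S(64) | bus: none
[13] P1: load  L4 | P0:I, P1:S(64), P2:S(64), P3:S(64) | bus: none
[14] P0: store L0 := 60 | P0:M(60), P1:I, P2:I, P3:I | bus: BusRdX
[15] P1: store L4 := 71 | P0:I, P1:M(71), P2:I, P3:I | bus: BusRdX

state = S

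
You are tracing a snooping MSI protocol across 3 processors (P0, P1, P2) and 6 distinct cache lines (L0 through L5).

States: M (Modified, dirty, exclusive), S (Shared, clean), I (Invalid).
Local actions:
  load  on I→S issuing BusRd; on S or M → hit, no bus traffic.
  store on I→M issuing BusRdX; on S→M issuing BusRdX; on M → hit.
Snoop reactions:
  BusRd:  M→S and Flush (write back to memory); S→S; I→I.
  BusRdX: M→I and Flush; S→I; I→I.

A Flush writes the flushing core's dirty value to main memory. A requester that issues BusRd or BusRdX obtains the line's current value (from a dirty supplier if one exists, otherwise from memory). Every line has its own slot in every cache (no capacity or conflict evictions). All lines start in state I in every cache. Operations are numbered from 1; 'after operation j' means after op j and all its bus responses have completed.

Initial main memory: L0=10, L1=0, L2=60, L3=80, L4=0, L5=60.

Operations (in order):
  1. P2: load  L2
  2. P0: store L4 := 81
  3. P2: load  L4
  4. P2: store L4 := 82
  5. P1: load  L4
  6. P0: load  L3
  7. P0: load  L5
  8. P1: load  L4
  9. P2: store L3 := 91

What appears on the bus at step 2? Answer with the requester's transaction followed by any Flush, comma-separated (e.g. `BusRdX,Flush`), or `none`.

  op1 P2: load  L2 → I/I/S on L2; bus BusRd; mem=60
  op2 P0: store L4 := 81 → M/I/I on L4; bus BusRdX; mem=0
  op3 P2: load  L4 → S/I/S on L4; bus BusRd Flush; mem=81
  op4 P2: store L4 := 82 → I/I/M on L4; bus BusRdX; mem=81
  op5 P1: load  L4 → I/S/S on L4; bus BusRd Flush; mem=82
  op6 P0: load  L3 → S/I/I on L3; bus BusRd; mem=80
  op7 P0: load  L5 → S/I/I on L5; bus BusRd; mem=60
  op8 P1: load  L4 → I/S/S on L4; bus (none); mem=82
  op9 P2: store L3 := 91 → I/I/M on L3; bus BusRdX; mem=80

bus = BusRdX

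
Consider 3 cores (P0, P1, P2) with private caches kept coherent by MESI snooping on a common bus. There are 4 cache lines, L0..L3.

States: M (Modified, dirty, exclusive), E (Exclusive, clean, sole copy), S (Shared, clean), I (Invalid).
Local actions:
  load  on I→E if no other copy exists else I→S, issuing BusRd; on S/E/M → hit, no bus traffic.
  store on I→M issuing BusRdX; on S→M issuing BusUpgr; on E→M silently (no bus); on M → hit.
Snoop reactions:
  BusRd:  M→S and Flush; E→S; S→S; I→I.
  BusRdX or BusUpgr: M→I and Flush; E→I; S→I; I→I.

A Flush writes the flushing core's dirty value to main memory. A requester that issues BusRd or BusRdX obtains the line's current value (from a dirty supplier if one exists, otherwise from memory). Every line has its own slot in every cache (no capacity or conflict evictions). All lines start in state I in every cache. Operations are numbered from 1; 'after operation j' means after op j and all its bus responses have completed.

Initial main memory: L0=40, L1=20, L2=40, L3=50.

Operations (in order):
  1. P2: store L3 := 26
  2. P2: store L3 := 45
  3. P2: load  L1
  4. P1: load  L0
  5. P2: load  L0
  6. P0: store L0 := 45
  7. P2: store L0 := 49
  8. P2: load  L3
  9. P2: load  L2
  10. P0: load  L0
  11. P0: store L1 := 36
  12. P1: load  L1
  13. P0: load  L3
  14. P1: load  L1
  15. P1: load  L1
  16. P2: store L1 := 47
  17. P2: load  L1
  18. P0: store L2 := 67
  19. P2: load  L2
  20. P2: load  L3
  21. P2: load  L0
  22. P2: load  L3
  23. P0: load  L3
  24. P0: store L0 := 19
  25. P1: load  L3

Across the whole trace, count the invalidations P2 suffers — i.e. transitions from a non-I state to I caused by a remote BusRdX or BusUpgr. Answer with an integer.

  op1 P2: store L3 := 26 → I/I/M on L3; bus BusRdX; mem=50
  op2 P2: store L3 := 45 → I/I/M on L3; bus (none); mem=50
  op3 P2: load  L1 → I/I/E on L1; bus BusRd; mem=20
  op4 P1: load  L0 → I/E/I on L0; bus BusRd; mem=40
  op5 P2: load  L0 → I/S/S on L0; bus BusRd; mem=40
  op6 P0: store L0 := 45 → M/I/I on L0; bus BusRdX; mem=40
  op7 P2: store L0 := 49 → I/I/M on L0; bus BusRdX Flush; mem=45
  op8 P2: load  L3 → I/I/M on L3; bus (none); mem=50
  op9 P2: load  L2 → I/I/E on L2; bus BusRd; mem=40
  op10 P0: load  L0 → S/I/S on L0; bus BusRd Flush; mem=49
  op11 P0: store L1 := 36 → M/I/I on L1; bus BusRdX; mem=20
  op12 P1: load  L1 → S/S/I on L1; bus BusRd Flush; mem=36
  op13 P0: load  L3 → S/I/S on L3; bus BusRd Flush; mem=45
  op14 P1: load  L1 → S/S/I on L1; bus (none); mem=36
  op15 P1: load  L1 → S/S/I on L1; bus (none); mem=36
  op16 P2: store L1 := 47 → I/I/M on L1; bus BusRdX; mem=36
  op17 P2: load  L1 → I/I/M on L1; bus (none); mem=36
  op18 P0: store L2 := 67 → M/I/I on L2; bus BusRdX; mem=40
  op19 P2: load  L2 → S/I/S on L2; bus BusRd Flush; mem=67
  op20 P2: load  L3 → S/I/S on L3; bus (none); mem=45
  op21 P2: load  L0 → S/I/S on L0; bus (none); mem=49
  op22 P2: load  L3 → S/I/S on L3; bus (none); mem=45
  op23 P0: load  L3 → S/I/S on L3; bus (none); mem=45
  op24 P0: store L0 := 19 → M/I/I on L0; bus BusUpgr; mem=49
  op25 P1: load  L3 → S/S/S on L3; bus BusRd; mem=45

invalidations = 4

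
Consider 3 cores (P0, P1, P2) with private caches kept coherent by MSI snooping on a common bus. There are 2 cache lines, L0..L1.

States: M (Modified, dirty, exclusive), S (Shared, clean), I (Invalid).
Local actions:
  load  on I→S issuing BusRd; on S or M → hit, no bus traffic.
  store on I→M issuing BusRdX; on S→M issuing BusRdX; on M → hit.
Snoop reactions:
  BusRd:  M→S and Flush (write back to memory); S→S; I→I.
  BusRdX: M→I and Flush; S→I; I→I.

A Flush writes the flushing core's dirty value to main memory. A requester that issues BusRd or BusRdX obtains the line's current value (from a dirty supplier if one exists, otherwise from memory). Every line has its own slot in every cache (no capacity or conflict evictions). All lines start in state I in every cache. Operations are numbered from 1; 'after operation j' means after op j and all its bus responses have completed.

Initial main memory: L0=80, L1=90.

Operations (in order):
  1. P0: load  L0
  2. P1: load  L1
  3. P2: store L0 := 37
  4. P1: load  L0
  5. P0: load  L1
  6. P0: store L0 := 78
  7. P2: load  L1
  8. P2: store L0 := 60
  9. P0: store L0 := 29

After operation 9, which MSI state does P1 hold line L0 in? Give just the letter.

state = I

[1] P0: load  L0 | P0:S(80), P1:I, P2:I | bus: BusRd
[2] P1: load  L1 | P0:I, P1:S(90), P2:I | bus: BusRd
[3] P2: store L0 := 37 | P0:I, P1:I, P2:M(37) | bus: BusRdX
[4] P1: load  L0 | P0:I, P1:S(37), P2:S(37) | bus: BusRd,Flush
[5] P0: load  L1 | P0:S(90), P1:S(90), P2:I | bus: BusRd
[6] P0: store L0 := 78 | P0:M(78), P1:I, P2:I | bus: BusRdX
[7] P2: load  L1 | P0:S(90), P1:S(90), P2:S(90) | bus: BusRd
[8] P2: store L0 := 60 | P0:I, P1:I, P2:M(60) | bus: BusRdX,Flush
[9] P0: store L0 := 29 | P0:M(29), P1:I, P2:I | bus: BusRdX,Flush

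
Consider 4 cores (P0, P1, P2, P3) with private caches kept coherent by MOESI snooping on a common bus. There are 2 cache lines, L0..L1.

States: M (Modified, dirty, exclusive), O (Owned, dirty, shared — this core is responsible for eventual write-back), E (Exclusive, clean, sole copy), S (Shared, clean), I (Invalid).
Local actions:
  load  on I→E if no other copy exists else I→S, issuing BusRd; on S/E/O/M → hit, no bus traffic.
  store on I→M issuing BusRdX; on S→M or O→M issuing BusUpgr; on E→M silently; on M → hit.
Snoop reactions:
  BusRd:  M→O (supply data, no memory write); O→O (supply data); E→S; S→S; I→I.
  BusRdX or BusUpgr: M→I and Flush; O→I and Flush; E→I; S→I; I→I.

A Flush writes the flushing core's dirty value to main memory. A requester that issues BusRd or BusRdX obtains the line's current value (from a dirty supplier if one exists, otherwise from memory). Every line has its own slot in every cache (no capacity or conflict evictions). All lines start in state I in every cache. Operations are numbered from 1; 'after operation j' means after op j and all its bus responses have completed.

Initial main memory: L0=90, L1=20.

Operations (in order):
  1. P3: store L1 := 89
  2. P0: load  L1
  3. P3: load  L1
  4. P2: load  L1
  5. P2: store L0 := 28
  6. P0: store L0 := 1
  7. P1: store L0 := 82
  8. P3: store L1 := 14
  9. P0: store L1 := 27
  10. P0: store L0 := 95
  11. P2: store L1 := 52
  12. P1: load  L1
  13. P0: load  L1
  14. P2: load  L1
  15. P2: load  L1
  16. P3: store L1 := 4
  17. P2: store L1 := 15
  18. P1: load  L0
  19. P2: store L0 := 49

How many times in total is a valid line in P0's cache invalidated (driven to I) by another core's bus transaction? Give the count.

invalidations = 5

1. P3: store L1 := 89  bus=[BusRdX]  L1: P0=I P1=I P2=I P3=M  mem[L1]=20
2. P0: load  L1  bus=[BusRd]  L1: P0=S P1=I P2=I P3=O  mem[L1]=20
3. P3: load  L1  bus=[-]  L1: P0=S P1=I P2=I P3=O  mem[L1]=20
4. P2: load  L1  bus=[BusRd]  L1: P0=S P1=I P2=S P3=O  mem[L1]=20
5. P2: store L0 := 28  bus=[BusRdX]  L0: P0=I P1=I P2=M P3=I  mem[L0]=90
6. P0: store L0 := 1  bus=[BusRdX,Flush]  L0: P0=M P1=I P2=I P3=I  mem[L0]=28
7. P1: store L0 := 82  bus=[BusRdX,Flush]  L0: P0=I P1=M P2=I P3=I  mem[L0]=1
8. P3: store L1 := 14  bus=[BusUpgr]  L1: P0=I P1=I P2=I P3=M  mem[L1]=20
9. P0: store L1 := 27  bus=[BusRdX,Flush]  L1: P0=M P1=I P2=I P3=I  mem[L1]=14
10. P0: store L0 := 95  bus=[BusRdX,Flush]  L0: P0=M P1=I P2=I P3=I  mem[L0]=82
11. P2: store L1 := 52  bus=[BusRdX,Flush]  L1: P0=I P1=I P2=M P3=I  mem[L1]=27
12. P1: load  L1  bus=[BusRd]  L1: P0=I P1=S P2=O P3=I  mem[L1]=27
13. P0: load  L1  bus=[BusRd]  L1: P0=S P1=S P2=O P3=I  mem[L1]=27
14. P2: load  L1  bus=[-]  L1: P0=S P1=S P2=O P3=I  mem[L1]=27
15. P2: load  L1  bus=[-]  L1: P0=S P1=S P2=O P3=I  mem[L1]=27
16. P3: store L1 := 4  bus=[BusRdX,Flush]  L1: P0=I P1=I P2=I P3=M  mem[L1]=52
17. P2: store L1 := 15  bus=[BusRdX,Flush]  L1: P0=I P1=I P2=M P3=I  mem[L1]=4
18. P1: load  L0  bus=[BusRd]  L0: P0=O P1=S P2=I P3=I  mem[L0]=82
19. P2: store L0 := 49  bus=[BusRdX,Flush]  L0: P0=I P1=I P2=M P3=I  mem[L0]=95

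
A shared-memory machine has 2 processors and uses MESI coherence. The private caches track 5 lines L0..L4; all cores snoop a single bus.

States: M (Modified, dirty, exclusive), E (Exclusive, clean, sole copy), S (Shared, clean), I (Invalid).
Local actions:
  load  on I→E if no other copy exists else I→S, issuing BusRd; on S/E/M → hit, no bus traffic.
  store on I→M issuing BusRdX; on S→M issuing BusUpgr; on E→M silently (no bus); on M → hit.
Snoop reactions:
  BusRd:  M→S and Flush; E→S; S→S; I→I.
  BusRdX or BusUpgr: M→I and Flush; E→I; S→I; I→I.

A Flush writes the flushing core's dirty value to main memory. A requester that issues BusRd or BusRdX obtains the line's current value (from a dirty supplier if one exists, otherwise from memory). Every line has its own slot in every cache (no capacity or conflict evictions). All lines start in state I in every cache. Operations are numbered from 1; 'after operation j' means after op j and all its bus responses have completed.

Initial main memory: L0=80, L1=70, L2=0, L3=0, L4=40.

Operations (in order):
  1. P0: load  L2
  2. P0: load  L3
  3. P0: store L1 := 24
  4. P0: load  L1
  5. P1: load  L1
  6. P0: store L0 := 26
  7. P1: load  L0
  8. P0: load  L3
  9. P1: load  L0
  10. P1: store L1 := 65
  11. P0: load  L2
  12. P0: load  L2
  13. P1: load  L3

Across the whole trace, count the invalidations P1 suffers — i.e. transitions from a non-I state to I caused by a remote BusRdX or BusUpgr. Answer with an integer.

[1] P0: load  L2 | P0:E(0), P1:I | bus: BusRd
[2] P0: load  L3 | P0:E(0), P1:I | bus: BusRd
[3] P0: store L1 := 24 | P0:M(24), P1:I | bus: BusRdX
[4] P0: load  L1 | P0:M(24), P1:I | bus: none
[5] P1: load  L1 | P0:S(24), P1:S(24) | bus: BusRd,Flush
[6] P0: store L0 := 26 | P0:M(26), P1:I | bus: BusRdX
[7] P1: load  L0 | P0:S(26), P1:S(26) | bus: BusRd,Flush
[8] P0: load  L3 | P0:E(0), P1:I | bus: none
[9] P1: load  L0 | P0:S(26), P1:S(26) | bus: none
[10] P1: store L1 := 65 | P0:I, P1:M(65) | bus: BusUpgr
[11] P0: load  L2 | P0:E(0), P1:I | bus: none
[12] P0: load  L2 | P0:E(0), P1:I | bus: none
[13] P1: load  L3 | P0:S(0), P1:S(0) | bus: BusRd

invalidations = 0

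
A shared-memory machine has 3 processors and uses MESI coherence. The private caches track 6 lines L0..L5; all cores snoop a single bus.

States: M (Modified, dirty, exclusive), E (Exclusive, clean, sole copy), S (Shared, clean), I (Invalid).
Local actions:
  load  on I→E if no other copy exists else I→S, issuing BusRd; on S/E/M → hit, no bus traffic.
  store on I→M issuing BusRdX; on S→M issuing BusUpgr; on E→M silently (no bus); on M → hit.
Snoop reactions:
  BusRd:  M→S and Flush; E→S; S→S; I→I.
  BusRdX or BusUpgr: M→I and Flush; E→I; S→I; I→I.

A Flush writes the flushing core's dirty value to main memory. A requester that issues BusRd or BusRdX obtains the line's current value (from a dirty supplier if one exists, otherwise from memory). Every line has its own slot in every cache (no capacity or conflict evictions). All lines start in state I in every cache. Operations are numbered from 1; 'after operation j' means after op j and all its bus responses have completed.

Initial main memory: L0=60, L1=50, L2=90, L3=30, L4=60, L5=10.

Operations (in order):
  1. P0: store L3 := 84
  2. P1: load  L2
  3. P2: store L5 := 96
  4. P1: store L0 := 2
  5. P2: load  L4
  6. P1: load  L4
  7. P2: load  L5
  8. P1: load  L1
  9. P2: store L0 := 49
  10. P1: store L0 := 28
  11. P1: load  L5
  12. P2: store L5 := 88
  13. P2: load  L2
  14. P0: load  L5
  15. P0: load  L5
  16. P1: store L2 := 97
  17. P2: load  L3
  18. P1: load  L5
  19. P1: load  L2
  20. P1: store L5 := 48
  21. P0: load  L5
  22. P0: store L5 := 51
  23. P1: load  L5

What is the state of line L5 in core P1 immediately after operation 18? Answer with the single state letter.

[1] P0: store L3 := 84 | P0:M(84), P1:I, P2:I | bus: BusRdX
[2] P1: load  L2 | P0:I, P1:E(90), P2:I | bus: BusRd
[3] P2: store L5 := 96 | P0:I, P1:I, P2:M(96) | bus: BusRdX
[4] P1: store L0 := 2 | P0:I, P1:M(2), P2:I | bus: BusRdX
[5] P2: load  L4 | P0:I, P1:I, P2:E(60) | bus: BusRd
[6] P1: load  L4 | P0:I, P1:S(60), P2:S(60) | bus: BusRd
[7] P2: load  L5 | P0:I, P1:I, P2:M(96) | bus: none
[8] P1: load  L1 | P0:I, P1:E(50), P2:I | bus: BusRd
[9] P2: store L0 := 49 | P0:I, P1:I, P2:M(49) | bus: BusRdX,Flush
[10] P1: store L0 := 28 | P0:I, P1:M(28), P2:I | bus: BusRdX,Flush
[11] P1: load  L5 | P0:I, P1:S(96), P2:S(96) | bus: BusRd,Flush
[12] P2: store L5 := 88 | P0:I, P1:I, P2:M(88) | bus: BusUpgr
[13] P2: load  L2 | P0:I, P1:S(90), P2:S(90) | bus: BusRd
[14] P0: load  L5 | P0:S(88), P1:I, P2:S(88) | bus: BusRd,Flush
[15] P0: load  L5 | P0:S(88), P1:I, P2:S(88) | bus: none
[16] P1: store L2 := 97 | P0:I, P1:M(97), P2:I | bus: BusUpgr
[17] P2: load  L3 | P0:S(84), P1:I, P2:S(84) | bus: BusRd,Flush
[18] P1: load  L5 | P0:S(88), P1:S(88), P2:S(88) | bus: BusRd
[19] P1: load  L2 | P0:I, P1:M(97), P2:I | bus: none
[20] P1: store L5 := 48 | P0:I, P1:M(48), P2:I | bus: BusUpgr
[21] P0: load  L5 | P0:S(48), P1:S(48), P2:I | bus: BusRd,Flush
[22] P0: store L5 := 51 | P0:M(51), P1:I, P2:I | bus: BusUpgr
[23] P1: load  L5 | P0:S(51), P1:S(51), P2:I | bus: BusRd,Flush

state = S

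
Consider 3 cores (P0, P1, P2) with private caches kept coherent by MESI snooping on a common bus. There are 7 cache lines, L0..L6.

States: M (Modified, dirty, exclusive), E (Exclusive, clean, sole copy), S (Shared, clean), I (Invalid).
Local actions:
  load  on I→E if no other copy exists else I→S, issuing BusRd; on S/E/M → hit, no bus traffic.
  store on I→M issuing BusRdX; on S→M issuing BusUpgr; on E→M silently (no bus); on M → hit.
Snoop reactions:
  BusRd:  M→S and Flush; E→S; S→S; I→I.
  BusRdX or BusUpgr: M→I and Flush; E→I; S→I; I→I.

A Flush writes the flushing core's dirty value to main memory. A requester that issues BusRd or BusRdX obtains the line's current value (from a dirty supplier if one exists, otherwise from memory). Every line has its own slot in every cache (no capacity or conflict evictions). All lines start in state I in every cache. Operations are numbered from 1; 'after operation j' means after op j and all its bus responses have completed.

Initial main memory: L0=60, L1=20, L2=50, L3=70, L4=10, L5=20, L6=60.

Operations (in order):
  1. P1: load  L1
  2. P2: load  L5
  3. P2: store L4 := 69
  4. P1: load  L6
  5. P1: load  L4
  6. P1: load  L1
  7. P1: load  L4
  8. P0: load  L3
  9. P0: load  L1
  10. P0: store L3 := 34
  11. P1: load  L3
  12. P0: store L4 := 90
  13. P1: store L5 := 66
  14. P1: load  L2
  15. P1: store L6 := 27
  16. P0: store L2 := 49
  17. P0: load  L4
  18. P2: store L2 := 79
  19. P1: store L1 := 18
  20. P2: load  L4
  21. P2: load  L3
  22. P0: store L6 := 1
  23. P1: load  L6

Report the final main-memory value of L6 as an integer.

[1] P1: load  L1 | P0:I, P1:E(20), P2:I | bus: BusRd
[2] P2: load  L5 | P0:I, P1:I, P2:E(20) | bus: BusRd
[3] P2: store L4 := 69 | P0:I, P1:I, P2:M(69) | bus: BusRdX
[4] P1: load  L6 | P0:I, P1:E(60), P2:I | bus: BusRd
[5] P1: load  L4 | P0:I, P1:S(69), P2:S(69) | bus: BusRd,Flush
[6] P1: load  L1 | P0:I, P1:E(20), P2:I | bus: none
[7] P1: load  L4 | P0:I, P1:S(69), P2:S(69) | bus: none
[8] P0: load  L3 | P0:E(70), P1:I, P2:I | bus: BusRd
[9] P0: load  L1 | P0:S(20), P1:S(20), P2:I | bus: BusRd
[10] P0: store L3 := 34 | P0:M(34), P1:I, P2:I | bus: none
[11] P1: load  L3 | P0:S(34), P1:S(34), P2:I | bus: BusRd,Flush
[12] P0: store L4 := 90 | P0:M(90), P1:I, P2:I | bus: BusRdX
[13] P1: store L5 := 66 | P0:I, P1:M(66), P2:I | bus: BusRdX
[14] P1: load  L2 | P0:I, P1:E(50), P2:I | bus: BusRd
[15] P1: store L6 := 27 | P0:I, P1:M(27), P2:I | bus: none
[16] P0: store L2 := 49 | P0:M(49), P1:I, P2:I | bus: BusRdX
[17] P0: load  L4 | P0:M(90), P1:I, P2:I | bus: none
[18] P2: store L2 := 79 | P0:I, P1:I, P2:M(79) | bus: BusRdX,Flush
[19] P1: store L1 := 18 | P0:I, P1:M(18), P2:I | bus: BusUpgr
[20] P2: load  L4 | P0:S(90), P1:I, P2:S(90) | bus: BusRd,Flush
[21] P2: load  L3 | P0:S(34), P1:S(34), P2:S(34) | bus: BusRd
[22] P0: store L6 := 1 | P0:M(1), P1:I, P2:I | bus: BusRdX,Flush
[23] P1: load  L6 | P0:S(1), P1:S(1), P2:I | bus: BusRd,Flush

memory[L6] = 1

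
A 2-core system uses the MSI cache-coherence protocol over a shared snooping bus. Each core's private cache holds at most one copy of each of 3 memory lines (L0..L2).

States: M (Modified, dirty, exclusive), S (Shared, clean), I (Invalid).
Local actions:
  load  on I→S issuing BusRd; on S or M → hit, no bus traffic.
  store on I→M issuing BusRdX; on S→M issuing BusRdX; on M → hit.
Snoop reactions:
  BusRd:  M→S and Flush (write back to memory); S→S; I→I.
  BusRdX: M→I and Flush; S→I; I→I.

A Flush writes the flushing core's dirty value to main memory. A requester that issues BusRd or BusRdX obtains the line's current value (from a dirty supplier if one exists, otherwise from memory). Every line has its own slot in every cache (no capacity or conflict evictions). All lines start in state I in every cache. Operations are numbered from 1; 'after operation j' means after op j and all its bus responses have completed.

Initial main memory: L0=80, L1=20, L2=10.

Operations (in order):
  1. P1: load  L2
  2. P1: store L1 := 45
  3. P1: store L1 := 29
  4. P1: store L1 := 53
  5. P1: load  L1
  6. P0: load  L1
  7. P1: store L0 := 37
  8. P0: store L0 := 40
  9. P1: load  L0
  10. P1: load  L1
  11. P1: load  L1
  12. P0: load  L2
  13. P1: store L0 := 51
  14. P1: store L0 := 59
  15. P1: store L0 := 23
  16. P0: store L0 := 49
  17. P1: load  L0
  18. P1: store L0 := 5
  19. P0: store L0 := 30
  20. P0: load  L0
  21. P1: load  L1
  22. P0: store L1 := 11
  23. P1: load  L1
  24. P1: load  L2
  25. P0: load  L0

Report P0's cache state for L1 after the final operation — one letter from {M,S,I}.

state = S

[1] P1: load  L2 | P0:I, P1:S(10) | bus: BusRd
[2] P1: store L1 := 45 | P0:I, P1:M(45) | bus: BusRdX
[3] P1: store L1 := 29 | P0:I, P1:M(29) | bus: none
[4] P1: store L1 := 53 | P0:I, P1:M(53) | bus: none
[5] P1: load  L1 | P0:I, P1:M(53) | bus: none
[6] P0: load  L1 | P0:S(53), P1:S(53) | bus: BusRd,Flush
[7] P1: store L0 := 37 | P0:I, P1:M(37) | bus: BusRdX
[8] P0: store L0 := 40 | P0:M(40), P1:I | bus: BusRdX,Flush
[9] P1: load  L0 | P0:S(40), P1:S(40) | bus: BusRd,Flush
[10] P1: load  L1 | P0:S(53), P1:S(53) | bus: none
[11] P1: load  L1 | P0:S(53), P1:S(53) | bus: none
[12] P0: load  L2 | P0:S(10), P1:S(10) | bus: BusRd
[13] P1: store L0 := 51 | P0:I, P1:M(51) | bus: BusRdX
[14] P1: store L0 := 59 | P0:I, P1:M(59) | bus: none
[15] P1: store L0 := 23 | P0:I, P1:M(23) | bus: none
[16] P0: store L0 := 49 | P0:M(49), P1:I | bus: BusRdX,Flush
[17] P1: load  L0 | P0:S(49), P1:S(49) | bus: BusRd,Flush
[18] P1: store L0 := 5 | P0:I, P1:M(5) | bus: BusRdX
[19] P0: store L0 := 30 | P0:M(30), P1:I | bus: BusRdX,Flush
[20] P0: load  L0 | P0:M(30), P1:I | bus: none
[21] P1: load  L1 | P0:S(53), P1:S(53) | bus: none
[22] P0: store L1 := 11 | P0:M(11), P1:I | bus: BusRdX
[23] P1: load  L1 | P0:S(11), P1:S(11) | bus: BusRd,Flush
[24] P1: load  L2 | P0:S(10), P1:S(10) | bus: none
[25] P0: load  L0 | P0:M(30), P1:I | bus: none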